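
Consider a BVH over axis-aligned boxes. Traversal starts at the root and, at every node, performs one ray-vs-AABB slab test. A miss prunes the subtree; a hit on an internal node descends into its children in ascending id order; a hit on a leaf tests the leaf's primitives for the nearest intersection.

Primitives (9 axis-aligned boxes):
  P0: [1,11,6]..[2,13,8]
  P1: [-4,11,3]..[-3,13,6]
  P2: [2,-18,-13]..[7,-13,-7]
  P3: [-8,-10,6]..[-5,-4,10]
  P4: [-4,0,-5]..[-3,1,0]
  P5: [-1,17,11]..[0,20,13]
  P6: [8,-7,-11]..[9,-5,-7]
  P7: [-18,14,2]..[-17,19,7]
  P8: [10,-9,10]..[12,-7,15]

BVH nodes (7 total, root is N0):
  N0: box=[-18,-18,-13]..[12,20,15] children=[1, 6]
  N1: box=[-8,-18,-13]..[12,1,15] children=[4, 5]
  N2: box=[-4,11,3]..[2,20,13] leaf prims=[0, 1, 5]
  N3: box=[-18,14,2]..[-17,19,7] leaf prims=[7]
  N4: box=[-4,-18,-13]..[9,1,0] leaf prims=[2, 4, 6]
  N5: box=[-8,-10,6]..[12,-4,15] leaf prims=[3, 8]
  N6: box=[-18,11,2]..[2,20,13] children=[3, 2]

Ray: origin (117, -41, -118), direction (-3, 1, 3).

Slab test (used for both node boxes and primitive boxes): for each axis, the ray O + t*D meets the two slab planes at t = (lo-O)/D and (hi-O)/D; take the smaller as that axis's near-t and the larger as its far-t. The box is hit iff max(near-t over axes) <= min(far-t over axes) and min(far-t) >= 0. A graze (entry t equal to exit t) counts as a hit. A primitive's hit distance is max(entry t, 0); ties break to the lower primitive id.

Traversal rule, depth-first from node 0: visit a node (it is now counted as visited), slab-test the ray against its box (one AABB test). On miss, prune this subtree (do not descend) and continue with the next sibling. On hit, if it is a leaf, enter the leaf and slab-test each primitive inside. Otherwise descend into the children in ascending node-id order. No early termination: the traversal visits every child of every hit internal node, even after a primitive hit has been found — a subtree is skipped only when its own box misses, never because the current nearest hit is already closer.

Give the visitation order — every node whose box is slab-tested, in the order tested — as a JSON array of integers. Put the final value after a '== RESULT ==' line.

Traverse from the root:
N0 x:[35,45] y:[23,61] z:[35,133/3] -> hit [35,133/3], descend [1, 6]
  N1 x:[35,125/3] y:[23,42] z:[35,133/3] -> hit [35,125/3], descend [4, 5]
    N4 x:[36,121/3] y:[23,42] z:[35,118/3] -> hit [36,118/3] leaf, test {P2(miss), P4(miss), P6@t=36}
    N5 x:[35,125/3] y:[31,37] z:[124/3,133/3] -> miss, prune
  N6 x:[115/3,45] y:[52,61] z:[40,131/3] -> miss, prune

Summary -> nodes [0, 1, 4, 5, 6]; box-tests=5; leaf-entries=1; first=P6

== RESULT ==
[0, 1, 4, 5, 6]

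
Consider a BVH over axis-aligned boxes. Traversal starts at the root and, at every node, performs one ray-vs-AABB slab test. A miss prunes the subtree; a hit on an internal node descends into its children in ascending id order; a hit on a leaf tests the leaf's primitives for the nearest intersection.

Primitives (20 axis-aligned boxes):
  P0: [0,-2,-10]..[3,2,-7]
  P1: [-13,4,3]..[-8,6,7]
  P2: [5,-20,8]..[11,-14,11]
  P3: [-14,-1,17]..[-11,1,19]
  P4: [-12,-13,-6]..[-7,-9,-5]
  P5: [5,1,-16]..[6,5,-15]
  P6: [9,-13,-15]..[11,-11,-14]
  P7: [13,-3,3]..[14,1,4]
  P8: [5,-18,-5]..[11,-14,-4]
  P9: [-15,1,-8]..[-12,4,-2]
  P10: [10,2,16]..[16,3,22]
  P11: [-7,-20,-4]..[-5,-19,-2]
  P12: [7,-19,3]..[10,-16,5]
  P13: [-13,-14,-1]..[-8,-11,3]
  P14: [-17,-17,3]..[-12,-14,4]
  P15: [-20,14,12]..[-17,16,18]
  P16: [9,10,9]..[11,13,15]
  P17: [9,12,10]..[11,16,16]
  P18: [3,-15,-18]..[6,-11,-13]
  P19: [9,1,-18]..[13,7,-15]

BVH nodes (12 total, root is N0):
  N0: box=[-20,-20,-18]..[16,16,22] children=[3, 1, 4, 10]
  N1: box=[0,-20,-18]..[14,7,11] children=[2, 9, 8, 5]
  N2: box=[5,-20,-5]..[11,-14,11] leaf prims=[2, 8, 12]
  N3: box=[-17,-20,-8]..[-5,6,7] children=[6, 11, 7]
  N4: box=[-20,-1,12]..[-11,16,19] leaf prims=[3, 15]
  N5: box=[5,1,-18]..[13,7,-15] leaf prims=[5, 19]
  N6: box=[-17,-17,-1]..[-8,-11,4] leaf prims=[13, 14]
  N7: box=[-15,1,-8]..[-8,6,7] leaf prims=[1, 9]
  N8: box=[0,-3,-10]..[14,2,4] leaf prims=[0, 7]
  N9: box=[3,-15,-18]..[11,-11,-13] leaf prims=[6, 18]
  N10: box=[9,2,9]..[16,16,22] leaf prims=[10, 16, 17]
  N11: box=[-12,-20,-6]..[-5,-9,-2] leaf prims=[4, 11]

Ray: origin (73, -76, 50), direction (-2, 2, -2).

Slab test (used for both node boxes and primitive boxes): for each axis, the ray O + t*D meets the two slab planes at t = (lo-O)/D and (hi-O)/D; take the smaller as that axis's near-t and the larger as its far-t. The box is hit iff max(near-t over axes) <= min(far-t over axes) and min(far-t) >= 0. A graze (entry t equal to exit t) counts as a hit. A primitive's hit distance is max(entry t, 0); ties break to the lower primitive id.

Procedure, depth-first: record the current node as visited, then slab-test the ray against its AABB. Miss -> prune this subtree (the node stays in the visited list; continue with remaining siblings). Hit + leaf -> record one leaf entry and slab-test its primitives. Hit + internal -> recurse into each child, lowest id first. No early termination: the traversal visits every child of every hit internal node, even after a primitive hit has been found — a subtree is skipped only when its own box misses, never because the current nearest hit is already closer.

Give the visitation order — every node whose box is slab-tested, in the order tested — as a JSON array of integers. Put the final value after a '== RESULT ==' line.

Trace the traversal:
N0 x:[57/2,93/2] y:[28,46] z:[14,34] -> hit [57/2,34], descend [1, 3, 4, 10]
  N1 x:[59/2,73/2] y:[28,83/2] z:[39/2,34] -> hit [59/2,34], descend [2, 5, 8, 9]
    N2 x:[31,34] y:[28,31] z:[39/2,55/2] -> miss, prune
    N5 x:[30,34] y:[77/2,83/2] z:[65/2,34] -> miss, prune
    N8 x:[59/2,73/2] y:[73/2,39] z:[23,30] -> miss, prune
    N9 x:[31,35] y:[61/2,65/2] z:[63/2,34] -> hit [63/2,65/2] leaf, test {P6@t=32, P18(miss)}
  N3 x:[39,45] y:[28,41] z:[43/2,29] -> miss, prune
  N4 x:[42,93/2] y:[75/2,46] z:[31/2,19] -> miss, prune
  N10 x:[57/2,32] y:[39,46] z:[14,41/2] -> miss, prune

Summary -> nodes [0, 1, 2, 5, 8, 9, 3, 4, 10]; box-tests=9; leaf-entries=1; first=P6

== RESULT ==
[0, 1, 2, 5, 8, 9, 3, 4, 10]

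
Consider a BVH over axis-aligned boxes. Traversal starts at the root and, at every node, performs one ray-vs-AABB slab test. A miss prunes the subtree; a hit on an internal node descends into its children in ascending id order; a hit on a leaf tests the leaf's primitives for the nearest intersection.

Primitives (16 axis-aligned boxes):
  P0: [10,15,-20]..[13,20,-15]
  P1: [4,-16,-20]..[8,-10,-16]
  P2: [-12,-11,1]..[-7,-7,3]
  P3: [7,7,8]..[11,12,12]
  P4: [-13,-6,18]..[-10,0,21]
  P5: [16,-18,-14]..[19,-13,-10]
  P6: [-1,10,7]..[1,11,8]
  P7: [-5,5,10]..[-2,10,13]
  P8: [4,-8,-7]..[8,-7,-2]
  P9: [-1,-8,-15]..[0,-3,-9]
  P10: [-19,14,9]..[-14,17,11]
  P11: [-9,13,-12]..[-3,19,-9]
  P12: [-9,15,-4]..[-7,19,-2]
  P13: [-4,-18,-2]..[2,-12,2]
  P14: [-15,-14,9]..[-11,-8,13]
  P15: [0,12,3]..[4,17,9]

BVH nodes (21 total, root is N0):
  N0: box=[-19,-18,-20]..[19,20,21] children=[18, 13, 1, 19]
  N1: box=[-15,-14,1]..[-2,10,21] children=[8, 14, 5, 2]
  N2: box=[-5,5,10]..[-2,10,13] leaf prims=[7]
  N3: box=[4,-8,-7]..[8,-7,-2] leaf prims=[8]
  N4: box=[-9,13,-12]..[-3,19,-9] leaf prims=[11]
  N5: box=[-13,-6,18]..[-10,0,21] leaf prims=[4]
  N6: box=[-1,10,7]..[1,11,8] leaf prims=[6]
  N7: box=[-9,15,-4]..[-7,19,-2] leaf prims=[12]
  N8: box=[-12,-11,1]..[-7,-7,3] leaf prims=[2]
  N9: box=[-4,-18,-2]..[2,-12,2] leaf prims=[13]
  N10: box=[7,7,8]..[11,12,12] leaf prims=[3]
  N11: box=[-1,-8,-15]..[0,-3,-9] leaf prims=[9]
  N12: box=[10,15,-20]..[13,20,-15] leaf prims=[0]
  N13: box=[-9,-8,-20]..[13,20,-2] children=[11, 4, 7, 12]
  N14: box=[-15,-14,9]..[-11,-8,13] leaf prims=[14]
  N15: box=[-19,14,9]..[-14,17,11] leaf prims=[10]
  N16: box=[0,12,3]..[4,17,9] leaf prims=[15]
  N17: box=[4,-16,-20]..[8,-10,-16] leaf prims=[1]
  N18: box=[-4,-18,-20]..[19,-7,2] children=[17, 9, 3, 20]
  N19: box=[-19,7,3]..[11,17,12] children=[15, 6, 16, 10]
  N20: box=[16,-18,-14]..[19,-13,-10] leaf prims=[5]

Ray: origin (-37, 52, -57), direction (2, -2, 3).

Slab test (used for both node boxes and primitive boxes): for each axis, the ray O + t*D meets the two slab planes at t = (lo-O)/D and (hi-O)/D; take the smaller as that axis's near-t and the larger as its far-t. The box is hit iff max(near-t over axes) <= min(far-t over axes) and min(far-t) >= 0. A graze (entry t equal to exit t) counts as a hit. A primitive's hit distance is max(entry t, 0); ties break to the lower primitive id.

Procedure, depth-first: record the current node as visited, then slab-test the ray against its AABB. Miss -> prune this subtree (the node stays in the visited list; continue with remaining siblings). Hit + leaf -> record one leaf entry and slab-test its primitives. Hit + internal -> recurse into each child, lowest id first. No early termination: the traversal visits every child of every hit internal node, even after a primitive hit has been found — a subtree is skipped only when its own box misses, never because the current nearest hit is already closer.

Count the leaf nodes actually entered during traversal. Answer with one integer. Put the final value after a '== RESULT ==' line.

Walk:
N0 x:[9,28] y:[16,35] z:[37/3,26] -> hit [16,26], descend [1, 13, 18, 19]
  N1 x:[11,35/2] y:[21,33] z:[58/3,26] -> miss, prune
  N13 x:[14,25] y:[16,30] z:[37/3,55/3] -> hit [16,55/3], descend [4, 7, 11, 12]
    N4 x:[14,17] y:[33/2,39/2] z:[15,16] -> miss, prune
    N7 x:[14,15] y:[33/2,37/2] z:[53/3,55/3] -> miss, prune
    N11 x:[18,37/2] y:[55/2,30] z:[14,16] -> miss, prune
    N12 x:[47/2,25] y:[16,37/2] z:[37/3,14] -> miss, prune
  N18 x:[33/2,28] y:[59/2,35] z:[37/3,59/3] -> miss, prune
  N19 x:[9,24] y:[35/2,45/2] z:[20,23] -> hit [20,45/2], descend [6, 10, 15, 16]
    N6 x:[18,19] y:[41/2,21] z:[64/3,65/3] -> miss, prune
    N10 x:[22,24] y:[20,45/2] z:[65/3,23] -> hit [22,45/2] leaf, test {P3@t=22}
    N15 x:[9,23/2] y:[35/2,19] z:[22,68/3] -> miss, prune
    N16 x:[37/2,41/2] y:[35/2,20] z:[20,22] -> hit [20,20] leaf, test {P15@t=20}

13 AABB tests over nodes [0, 1, 13, 4, 7, 11, 12, 18, 19, 6, 10, 15, 16]; 2 leaves entered; closest P15.

== RESULT ==
2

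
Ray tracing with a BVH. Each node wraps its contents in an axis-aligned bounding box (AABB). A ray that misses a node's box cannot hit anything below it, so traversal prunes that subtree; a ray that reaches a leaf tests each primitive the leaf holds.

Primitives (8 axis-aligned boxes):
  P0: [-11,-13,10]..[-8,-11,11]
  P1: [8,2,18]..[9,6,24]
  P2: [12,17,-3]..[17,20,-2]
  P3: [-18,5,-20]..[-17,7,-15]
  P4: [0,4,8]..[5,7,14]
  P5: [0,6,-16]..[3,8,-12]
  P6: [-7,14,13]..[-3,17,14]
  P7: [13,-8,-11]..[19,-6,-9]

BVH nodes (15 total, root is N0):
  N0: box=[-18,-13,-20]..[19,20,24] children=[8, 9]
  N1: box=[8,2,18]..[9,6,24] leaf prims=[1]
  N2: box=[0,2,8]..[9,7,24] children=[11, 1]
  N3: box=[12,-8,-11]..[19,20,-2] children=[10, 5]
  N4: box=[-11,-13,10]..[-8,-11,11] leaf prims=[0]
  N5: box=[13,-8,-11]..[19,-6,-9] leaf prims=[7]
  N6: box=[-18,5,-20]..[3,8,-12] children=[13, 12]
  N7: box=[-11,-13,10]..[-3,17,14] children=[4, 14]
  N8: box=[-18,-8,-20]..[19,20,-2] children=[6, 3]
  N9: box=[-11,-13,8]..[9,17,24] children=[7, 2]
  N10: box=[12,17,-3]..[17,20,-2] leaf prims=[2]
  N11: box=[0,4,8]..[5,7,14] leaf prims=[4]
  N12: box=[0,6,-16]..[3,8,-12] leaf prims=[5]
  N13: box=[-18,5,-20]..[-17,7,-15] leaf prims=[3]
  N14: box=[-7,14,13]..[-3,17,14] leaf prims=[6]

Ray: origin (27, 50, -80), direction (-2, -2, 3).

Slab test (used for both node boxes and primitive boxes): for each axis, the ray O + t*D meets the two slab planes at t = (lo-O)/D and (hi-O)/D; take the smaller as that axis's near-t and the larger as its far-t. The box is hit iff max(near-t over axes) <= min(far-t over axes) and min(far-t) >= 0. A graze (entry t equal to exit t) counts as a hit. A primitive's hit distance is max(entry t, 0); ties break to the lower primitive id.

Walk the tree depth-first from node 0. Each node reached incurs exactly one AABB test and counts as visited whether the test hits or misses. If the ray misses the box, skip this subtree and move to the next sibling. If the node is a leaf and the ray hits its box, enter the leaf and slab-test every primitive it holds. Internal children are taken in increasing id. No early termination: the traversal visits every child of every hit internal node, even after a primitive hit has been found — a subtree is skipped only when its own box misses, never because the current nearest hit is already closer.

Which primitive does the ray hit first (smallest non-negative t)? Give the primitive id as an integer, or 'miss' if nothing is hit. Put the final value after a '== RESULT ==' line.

Trace the traversal:
N0 x:[4,45/2] y:[15,63/2] z:[20,104/3] -> hit [20,45/2], descend [8, 9]
  N8 x:[4,45/2] y:[15,29] z:[20,26] -> hit [20,45/2], descend [3, 6]
    N3 x:[4,15/2] y:[15,29] z:[23,26] -> miss, prune
    N6 x:[12,45/2] y:[21,45/2] z:[20,68/3] -> hit [21,45/2], descend [12, 13]
      N12 x:[12,27/2] y:[21,22] z:[64/3,68/3] -> miss, prune
      N13 x:[22,45/2] y:[43/2,45/2] z:[20,65/3] -> miss, prune
  N9 x:[9,19] y:[33/2,63/2] z:[88/3,104/3] -> miss, prune

Visited [0, 8, 3, 6, 12, 13, 9]. Tests: 7 box, 0 leaf. Nearest: miss.

== RESULT ==
miss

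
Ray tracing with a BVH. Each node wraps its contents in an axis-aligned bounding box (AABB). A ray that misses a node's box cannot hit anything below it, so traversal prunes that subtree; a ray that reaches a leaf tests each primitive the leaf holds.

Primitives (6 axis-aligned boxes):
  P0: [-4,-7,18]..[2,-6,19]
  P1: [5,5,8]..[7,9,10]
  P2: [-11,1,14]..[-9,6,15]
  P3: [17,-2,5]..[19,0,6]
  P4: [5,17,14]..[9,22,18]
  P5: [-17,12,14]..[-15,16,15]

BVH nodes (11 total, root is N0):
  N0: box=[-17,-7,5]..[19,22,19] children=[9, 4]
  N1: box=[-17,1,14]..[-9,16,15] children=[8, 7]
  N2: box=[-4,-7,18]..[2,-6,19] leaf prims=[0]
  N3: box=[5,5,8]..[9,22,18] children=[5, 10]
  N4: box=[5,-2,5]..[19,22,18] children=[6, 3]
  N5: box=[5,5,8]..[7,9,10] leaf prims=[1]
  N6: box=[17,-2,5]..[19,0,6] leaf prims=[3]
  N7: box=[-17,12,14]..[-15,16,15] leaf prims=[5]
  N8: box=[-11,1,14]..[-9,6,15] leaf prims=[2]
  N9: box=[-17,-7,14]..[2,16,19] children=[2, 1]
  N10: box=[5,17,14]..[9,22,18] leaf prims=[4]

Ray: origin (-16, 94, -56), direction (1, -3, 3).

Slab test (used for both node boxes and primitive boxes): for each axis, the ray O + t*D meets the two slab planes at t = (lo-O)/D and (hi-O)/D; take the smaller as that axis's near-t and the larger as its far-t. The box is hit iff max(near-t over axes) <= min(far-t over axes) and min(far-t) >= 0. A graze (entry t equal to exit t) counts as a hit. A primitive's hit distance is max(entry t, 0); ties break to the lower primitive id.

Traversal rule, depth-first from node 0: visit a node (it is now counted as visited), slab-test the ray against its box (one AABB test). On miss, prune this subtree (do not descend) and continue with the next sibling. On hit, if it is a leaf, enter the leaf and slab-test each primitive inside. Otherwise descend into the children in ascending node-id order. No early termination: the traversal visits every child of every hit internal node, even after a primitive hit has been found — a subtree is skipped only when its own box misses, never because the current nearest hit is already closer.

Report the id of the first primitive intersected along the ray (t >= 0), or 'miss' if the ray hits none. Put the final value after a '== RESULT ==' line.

Walk:
N0 x:[-1,35] y:[24,101/3] z:[61/3,25] -> hit [24,25], descend [4, 9]
  N4 x:[21,35] y:[24,32] z:[61/3,74/3] -> hit [24,74/3], descend [3, 6]
    N3 x:[21,25] y:[24,89/3] z:[64/3,74/3] -> hit [24,74/3], descend [5, 10]
      N5 x:[21,23] y:[85/3,89/3] z:[64/3,22] -> miss, prune
      N10 x:[21,25] y:[24,77/3] z:[70/3,74/3] -> hit [24,74/3] leaf, test {P4@t=24}
    N6 x:[33,35] y:[94/3,32] z:[61/3,62/3] -> miss, prune
  N9 x:[-1,18] y:[26,101/3] z:[70/3,25] -> miss, prune

order=[0, 4, 3, 5, 10, 6, 9]  |boxes|=7  |leaves|=1  hit=P4

== RESULT ==
4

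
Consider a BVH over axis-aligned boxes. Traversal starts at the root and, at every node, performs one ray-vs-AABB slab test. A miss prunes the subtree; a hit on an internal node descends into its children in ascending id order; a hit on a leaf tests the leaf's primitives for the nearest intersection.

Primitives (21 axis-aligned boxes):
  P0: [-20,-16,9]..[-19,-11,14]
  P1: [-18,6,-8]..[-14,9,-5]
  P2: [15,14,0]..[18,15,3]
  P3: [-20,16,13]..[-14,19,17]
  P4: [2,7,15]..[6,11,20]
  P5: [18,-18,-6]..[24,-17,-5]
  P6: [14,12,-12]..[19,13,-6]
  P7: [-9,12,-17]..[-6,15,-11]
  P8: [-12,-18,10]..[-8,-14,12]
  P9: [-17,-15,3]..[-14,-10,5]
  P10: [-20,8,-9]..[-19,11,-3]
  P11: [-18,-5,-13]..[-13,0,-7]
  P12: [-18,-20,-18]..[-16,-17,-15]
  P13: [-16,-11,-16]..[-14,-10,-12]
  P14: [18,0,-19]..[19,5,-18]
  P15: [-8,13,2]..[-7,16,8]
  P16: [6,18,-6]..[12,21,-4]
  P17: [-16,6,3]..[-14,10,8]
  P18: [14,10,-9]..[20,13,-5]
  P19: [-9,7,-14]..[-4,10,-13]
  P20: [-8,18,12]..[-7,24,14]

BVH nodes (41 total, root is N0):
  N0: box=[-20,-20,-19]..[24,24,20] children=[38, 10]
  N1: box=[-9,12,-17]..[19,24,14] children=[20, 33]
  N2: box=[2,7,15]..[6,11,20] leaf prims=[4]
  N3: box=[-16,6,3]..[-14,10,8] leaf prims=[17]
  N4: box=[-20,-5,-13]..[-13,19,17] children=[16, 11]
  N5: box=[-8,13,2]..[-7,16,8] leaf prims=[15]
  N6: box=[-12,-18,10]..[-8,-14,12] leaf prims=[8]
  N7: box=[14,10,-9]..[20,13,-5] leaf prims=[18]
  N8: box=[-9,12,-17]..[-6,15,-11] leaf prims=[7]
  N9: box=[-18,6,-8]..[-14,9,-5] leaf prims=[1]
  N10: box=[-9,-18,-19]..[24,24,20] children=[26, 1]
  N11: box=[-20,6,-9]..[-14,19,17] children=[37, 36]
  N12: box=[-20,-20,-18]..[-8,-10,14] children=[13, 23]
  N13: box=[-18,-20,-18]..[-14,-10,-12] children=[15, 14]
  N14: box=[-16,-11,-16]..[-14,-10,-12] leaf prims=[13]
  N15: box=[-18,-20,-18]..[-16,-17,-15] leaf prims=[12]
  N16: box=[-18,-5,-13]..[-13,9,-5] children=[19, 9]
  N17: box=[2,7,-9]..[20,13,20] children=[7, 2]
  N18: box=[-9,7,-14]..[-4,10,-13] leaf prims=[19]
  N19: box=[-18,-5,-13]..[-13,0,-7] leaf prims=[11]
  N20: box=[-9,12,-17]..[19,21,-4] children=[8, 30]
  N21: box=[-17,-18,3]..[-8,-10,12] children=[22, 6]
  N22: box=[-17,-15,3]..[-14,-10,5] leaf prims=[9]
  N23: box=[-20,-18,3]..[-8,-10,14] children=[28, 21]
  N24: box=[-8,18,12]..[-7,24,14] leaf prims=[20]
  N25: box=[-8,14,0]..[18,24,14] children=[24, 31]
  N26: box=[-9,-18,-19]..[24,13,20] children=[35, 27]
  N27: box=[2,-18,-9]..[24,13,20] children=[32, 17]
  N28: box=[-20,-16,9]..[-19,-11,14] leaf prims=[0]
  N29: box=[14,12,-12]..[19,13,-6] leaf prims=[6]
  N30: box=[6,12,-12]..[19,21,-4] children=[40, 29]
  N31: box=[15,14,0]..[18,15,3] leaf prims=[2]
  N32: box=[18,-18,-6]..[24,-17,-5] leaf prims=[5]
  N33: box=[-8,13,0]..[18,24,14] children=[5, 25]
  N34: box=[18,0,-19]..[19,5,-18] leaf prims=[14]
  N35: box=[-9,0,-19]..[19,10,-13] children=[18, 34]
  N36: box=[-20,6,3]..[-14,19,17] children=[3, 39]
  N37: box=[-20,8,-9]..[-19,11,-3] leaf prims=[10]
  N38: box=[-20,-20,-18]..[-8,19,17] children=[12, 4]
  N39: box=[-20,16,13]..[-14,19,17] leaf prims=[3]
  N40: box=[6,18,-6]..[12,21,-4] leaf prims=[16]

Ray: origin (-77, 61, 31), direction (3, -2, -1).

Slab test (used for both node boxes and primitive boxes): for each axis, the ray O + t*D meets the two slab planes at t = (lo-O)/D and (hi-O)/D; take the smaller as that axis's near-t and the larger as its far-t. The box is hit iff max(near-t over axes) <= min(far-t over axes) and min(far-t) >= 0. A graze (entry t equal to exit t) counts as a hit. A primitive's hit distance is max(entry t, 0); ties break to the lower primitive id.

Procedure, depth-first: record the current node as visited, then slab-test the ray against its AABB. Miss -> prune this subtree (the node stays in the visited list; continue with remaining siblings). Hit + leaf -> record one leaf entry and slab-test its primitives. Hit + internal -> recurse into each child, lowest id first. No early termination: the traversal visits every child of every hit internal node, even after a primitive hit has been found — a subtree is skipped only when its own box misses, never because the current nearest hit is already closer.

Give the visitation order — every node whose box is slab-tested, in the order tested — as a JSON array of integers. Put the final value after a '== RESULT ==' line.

Traverse from the root:
N0 x:[19,101/3] y:[37/2,81/2] z:[11,50] -> hit [19,101/3], descend [10, 38]
  N10 x:[68/3,101/3] y:[37/2,79/2] z:[11,50] -> hit [68/3,101/3], descend [1, 26]
    N1 x:[68/3,32] y:[37/2,49/2] z:[17,48] -> hit [68/3,49/2], descend [20, 33]
      N20 x:[68/3,32] y:[20,49/2] z:[35,48] -> miss, prune
      N33 x:[23,95/3] y:[37/2,24] z:[17,31] -> hit [23,24], descend [5, 25]
        N5 x:[23,70/3] y:[45/2,24] z:[23,29] -> hit [23,70/3] leaf, test {P15@t=23}
        N25 x:[23,95/3] y:[37/2,47/2] z:[17,31] -> hit [23,47/2], descend [24, 31]
          N24 x:[23,70/3] y:[37/2,43/2] z:[17,19] -> miss, prune
          N31 x:[92/3,95/3] y:[23,47/2] z:[28,31] -> miss, prune
    N26 x:[68/3,101/3] y:[24,79/2] z:[11,50] -> hit [24,101/3], descend [27, 35]
      N27 x:[79/3,101/3] y:[24,79/2] z:[11,40] -> hit [79/3,101/3], descend [17, 32]
        N17 x:[79/3,97/3] y:[24,27] z:[11,40] -> hit [79/3,27], descend [2, 7]
          N2 x:[79/3,83/3] y:[25,27] z:[11,16] -> miss, prune
          N7 x:[91/3,97/3] y:[24,51/2] z:[36,40] -> miss, prune
        N32 x:[95/3,101/3] y:[39,79/2] z:[36,37] -> miss, prune
      N35 x:[68/3,32] y:[51/2,61/2] z:[44,50] -> miss, prune
  N38 x:[19,23] y:[21,81/2] z:[14,49] -> hit [21,23], descend [4, 12]
    N4 x:[19,64/3] y:[21,33] z:[14,44] -> hit [21,64/3], descend [11, 16]
      N11 x:[19,21] y:[21,55/2] z:[14,40] -> hit [21,21], descend [36, 37]
        N36 x:[19,21] y:[21,55/2] z:[14,28] -> hit [21,21], descend [3, 39]
          N3 x:[61/3,21] y:[51/2,55/2] z:[23,28] -> miss, prune
          N39 x:[19,21] y:[21,45/2] z:[14,18] -> miss, prune
        N37 x:[19,58/3] y:[25,53/2] z:[34,40] -> miss, prune
      N16 x:[59/3,64/3] y:[26,33] z:[36,44] -> miss, prune
    N12 x:[19,23] y:[71/2,81/2] z:[17,49] -> miss, prune

25 AABB tests over nodes [0, 10, 1, 20, 33, 5, 25, 24, 31, 26, 27, 17, 2, 7, 32, 35, 38, 4, 11, 36, 3, 39, 37, 16, 12]; 1 leaf entered; closest P15.

== RESULT ==
[0, 10, 1, 20, 33, 5, 25, 24, 31, 26, 27, 17, 2, 7, 32, 35, 38, 4, 11, 36, 3, 39, 37, 16, 12]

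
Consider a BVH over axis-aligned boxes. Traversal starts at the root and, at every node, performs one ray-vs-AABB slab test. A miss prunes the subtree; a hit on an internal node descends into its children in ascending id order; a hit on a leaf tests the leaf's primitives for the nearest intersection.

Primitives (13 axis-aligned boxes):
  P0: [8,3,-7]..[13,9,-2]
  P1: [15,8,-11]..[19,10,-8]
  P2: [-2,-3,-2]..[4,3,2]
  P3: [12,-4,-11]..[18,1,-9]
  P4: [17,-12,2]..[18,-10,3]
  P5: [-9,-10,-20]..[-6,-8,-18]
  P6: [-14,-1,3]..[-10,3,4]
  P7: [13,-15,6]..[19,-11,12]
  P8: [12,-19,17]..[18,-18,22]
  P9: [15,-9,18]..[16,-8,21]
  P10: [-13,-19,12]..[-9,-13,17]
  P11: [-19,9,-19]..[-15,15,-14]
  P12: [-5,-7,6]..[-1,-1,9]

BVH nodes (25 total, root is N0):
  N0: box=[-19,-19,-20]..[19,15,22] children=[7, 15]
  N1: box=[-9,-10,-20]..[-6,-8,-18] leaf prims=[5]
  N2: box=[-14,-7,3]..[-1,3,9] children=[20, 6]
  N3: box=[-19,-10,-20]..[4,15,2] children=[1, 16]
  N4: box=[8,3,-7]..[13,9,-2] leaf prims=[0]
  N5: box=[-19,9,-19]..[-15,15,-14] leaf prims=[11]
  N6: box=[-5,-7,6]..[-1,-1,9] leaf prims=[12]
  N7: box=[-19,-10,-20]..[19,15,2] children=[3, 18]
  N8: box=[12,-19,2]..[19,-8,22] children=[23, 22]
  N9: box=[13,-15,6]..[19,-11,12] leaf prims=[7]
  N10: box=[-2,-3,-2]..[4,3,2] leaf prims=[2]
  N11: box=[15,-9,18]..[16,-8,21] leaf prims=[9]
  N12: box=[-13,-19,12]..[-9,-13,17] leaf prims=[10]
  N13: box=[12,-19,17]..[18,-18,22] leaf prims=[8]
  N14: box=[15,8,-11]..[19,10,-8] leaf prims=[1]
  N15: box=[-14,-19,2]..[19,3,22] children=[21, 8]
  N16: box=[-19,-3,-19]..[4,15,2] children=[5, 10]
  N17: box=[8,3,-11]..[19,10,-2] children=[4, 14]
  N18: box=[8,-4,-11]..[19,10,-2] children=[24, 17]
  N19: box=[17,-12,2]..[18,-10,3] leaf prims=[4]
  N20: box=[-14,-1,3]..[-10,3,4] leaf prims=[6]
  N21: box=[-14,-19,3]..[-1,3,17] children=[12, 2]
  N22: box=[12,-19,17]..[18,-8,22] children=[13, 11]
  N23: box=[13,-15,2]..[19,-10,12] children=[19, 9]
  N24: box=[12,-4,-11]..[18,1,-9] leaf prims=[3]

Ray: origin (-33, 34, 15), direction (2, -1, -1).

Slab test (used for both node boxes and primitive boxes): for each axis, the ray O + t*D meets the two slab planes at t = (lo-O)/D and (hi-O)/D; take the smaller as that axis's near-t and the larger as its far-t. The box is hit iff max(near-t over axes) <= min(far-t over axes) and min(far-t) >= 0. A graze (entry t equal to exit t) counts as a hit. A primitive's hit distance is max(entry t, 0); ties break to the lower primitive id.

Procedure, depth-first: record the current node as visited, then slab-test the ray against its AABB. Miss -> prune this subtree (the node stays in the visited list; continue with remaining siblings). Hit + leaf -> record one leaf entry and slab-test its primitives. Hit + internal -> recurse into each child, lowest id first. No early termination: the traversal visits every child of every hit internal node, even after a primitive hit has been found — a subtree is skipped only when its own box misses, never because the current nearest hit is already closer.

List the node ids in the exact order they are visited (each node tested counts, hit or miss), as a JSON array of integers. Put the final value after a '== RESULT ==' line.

Traverse from the root:
N0 x:[7,26] y:[19,53] z:[-7,35] -> hit [19,26], descend [7, 15]
  N7 x:[7,26] y:[19,44] z:[13,35] -> hit [19,26], descend [3, 18]
    N3 x:[7,37/2] y:[19,44] z:[13,35] -> miss, prune
    N18 x:[41/2,26] y:[24,38] z:[17,26] -> hit [24,26], descend [17, 24]
      N17 x:[41/2,26] y:[24,31] z:[17,26] -> hit [24,26], descend [4, 14]
        N4 x:[41/2,23] y:[25,31] z:[17,22] -> miss, prune
        N14 x:[24,26] y:[24,26] z:[23,26] -> hit [24,26] leaf, test {P1@t=24}
      N24 x:[45/2,51/2] y:[33,38] z:[24,26] -> miss, prune
  N15 x:[19/2,26] y:[31,53] z:[-7,13] -> miss, prune

9 AABB tests over nodes [0, 7, 3, 18, 17, 4, 14, 24, 15]; 1 leaf entered; closest P1.

== RESULT ==
[0, 7, 3, 18, 17, 4, 14, 24, 15]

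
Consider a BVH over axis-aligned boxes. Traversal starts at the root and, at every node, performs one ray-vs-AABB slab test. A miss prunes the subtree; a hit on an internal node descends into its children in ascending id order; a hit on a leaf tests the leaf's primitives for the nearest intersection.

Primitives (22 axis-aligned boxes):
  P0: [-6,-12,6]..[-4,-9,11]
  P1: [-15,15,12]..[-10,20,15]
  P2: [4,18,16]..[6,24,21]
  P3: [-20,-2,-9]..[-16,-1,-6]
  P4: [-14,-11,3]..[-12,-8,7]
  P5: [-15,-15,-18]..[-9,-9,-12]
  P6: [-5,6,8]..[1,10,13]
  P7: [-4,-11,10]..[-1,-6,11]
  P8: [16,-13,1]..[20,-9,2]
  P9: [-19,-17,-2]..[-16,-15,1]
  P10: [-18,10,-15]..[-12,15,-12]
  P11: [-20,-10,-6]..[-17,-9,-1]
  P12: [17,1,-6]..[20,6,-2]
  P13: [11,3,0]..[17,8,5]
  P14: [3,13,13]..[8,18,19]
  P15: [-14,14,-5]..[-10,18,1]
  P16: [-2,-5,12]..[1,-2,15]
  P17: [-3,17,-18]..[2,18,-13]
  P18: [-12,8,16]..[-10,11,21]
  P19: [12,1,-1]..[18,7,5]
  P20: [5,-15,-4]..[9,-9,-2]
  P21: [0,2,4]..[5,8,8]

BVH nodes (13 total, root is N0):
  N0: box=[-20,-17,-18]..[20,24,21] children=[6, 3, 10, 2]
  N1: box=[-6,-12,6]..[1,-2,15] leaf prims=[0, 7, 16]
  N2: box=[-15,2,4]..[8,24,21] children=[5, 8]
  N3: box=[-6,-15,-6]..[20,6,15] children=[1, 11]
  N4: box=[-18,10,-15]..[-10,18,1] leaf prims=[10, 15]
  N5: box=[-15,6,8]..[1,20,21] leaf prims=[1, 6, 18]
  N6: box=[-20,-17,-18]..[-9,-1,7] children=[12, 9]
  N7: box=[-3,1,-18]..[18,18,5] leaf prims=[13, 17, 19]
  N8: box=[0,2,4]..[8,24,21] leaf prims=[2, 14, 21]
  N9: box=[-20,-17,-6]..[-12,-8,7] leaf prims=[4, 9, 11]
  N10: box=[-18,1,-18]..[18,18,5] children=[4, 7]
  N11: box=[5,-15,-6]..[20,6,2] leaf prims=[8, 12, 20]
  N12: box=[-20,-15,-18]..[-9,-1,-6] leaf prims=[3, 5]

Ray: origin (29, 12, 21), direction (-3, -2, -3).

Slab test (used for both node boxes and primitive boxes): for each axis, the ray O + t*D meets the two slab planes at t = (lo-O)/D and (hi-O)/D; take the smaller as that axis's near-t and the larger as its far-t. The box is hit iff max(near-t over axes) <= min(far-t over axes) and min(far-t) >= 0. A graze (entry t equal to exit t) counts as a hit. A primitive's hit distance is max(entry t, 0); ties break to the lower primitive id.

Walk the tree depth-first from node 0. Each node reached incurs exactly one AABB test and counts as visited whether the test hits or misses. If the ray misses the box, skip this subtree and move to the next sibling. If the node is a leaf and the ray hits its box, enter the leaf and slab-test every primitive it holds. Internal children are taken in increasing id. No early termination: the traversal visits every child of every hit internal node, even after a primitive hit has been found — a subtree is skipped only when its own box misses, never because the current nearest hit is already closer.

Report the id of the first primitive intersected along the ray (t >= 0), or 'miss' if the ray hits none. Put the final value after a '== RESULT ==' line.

Walk:
N0 x:[3,49/3] y:[-6,29/2] z:[0,13] -> hit [3,13], descend [2, 3, 6, 10]
  N2 x:[7,44/3] y:[-6,5] z:[0,17/3] -> miss, prune
  N3 x:[3,35/3] y:[3,27/2] z:[2,9] -> hit [3,9], descend [1, 11]
    N1 x:[28/3,35/3] y:[7,12] z:[2,5] -> miss, prune
    N11 x:[3,8] y:[3,27/2] z:[19/3,9] -> hit [19/3,8] leaf, test {P8(miss), P12(miss), P20(miss)}
  N6 x:[38/3,49/3] y:[13/2,29/2] z:[14/3,13] -> hit [38/3,13], descend [9, 12]
    N9 x:[41/3,49/3] y:[10,29/2] z:[14/3,9] -> miss, prune
    N12 x:[38/3,49/3] y:[13/2,27/2] z:[9,13] -> hit [38/3,13] leaf, test {P3(miss), P5@t=38/3}
  N10 x:[11/3,47/3] y:[-3,11/2] z:[16/3,13] -> hit [16/3,11/2], descend [4, 7]
    N4 x:[13,47/3] y:[-3,1] z:[20/3,12] -> miss, prune
    N7 x:[11/3,32/3] y:[-3,11/2] z:[16/3,13] -> hit [16/3,11/2] leaf, test {P13(miss), P17(miss), P19@t=16/3}

Visited [0, 2, 3, 1, 11, 6, 9, 12, 10, 4, 7]. Tests: 11 box, 3 leaf. Nearest: P19.

== RESULT ==
19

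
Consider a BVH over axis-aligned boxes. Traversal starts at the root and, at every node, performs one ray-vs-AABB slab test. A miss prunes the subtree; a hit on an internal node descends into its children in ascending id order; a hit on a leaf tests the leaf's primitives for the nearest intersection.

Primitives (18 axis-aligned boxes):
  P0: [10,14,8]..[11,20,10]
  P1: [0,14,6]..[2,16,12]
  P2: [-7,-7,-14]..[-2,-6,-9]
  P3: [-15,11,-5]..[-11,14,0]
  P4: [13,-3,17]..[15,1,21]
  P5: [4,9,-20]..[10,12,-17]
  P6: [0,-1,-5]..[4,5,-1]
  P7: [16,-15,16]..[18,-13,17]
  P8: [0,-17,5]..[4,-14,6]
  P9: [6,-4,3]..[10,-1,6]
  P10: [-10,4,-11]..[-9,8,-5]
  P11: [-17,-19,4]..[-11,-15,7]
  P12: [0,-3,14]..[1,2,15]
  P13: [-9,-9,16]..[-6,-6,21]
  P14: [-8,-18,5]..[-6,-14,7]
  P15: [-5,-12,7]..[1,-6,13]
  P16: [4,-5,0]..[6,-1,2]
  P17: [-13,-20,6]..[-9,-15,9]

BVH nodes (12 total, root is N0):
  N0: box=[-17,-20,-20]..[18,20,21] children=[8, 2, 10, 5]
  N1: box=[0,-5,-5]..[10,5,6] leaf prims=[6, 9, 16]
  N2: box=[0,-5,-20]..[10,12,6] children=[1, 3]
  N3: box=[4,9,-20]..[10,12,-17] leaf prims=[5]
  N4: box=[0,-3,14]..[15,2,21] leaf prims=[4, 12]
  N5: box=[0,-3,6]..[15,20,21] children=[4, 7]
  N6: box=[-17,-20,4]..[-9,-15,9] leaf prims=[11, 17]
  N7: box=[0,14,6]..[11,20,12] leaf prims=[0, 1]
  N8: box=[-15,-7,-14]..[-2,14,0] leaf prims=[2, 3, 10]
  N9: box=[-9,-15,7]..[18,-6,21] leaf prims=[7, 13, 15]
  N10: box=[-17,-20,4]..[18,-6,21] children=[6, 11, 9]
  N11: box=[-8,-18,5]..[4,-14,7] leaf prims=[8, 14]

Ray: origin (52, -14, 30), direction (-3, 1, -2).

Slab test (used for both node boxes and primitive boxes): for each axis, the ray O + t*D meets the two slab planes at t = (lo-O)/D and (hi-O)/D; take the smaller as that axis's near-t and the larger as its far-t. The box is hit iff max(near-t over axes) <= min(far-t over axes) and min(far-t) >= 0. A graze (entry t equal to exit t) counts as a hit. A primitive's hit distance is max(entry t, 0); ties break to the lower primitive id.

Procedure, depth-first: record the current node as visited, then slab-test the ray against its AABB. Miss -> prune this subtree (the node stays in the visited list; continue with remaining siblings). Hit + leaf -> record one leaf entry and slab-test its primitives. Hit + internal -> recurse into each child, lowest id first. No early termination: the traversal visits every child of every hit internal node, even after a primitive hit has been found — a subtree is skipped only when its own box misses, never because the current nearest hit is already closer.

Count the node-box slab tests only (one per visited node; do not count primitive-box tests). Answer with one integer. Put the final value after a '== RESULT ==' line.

Walk:
N0 x:[34/3,23] y:[-6,34] z:[9/2,25] -> hit [34/3,23], descend [2, 5, 8, 10]
  N2 x:[14,52/3] y:[9,26] z:[12,25] -> hit [14,52/3], descend [1, 3]
    N1 x:[14,52/3] y:[9,19] z:[12,35/2] -> hit [14,52/3] leaf, test {P6@t=16, P9(miss), P16(miss)}
    N3 x:[14,16] y:[23,26] z:[47/2,25] -> miss, prune
  N5 x:[37/3,52/3] y:[11,34] z:[9/2,12] -> miss, prune
  N8 x:[18,67/3] y:[7,28] z:[15,22] -> hit [18,22] leaf, test {P2(miss), P3(miss), P10@t=61/3}
  N10 x:[34/3,23] y:[-6,8] z:[9/2,13] -> miss, prune

Visited [0, 2, 1, 3, 5, 8, 10]. Tests: 7 box, 2 leaf. Nearest: P6.

== RESULT ==
7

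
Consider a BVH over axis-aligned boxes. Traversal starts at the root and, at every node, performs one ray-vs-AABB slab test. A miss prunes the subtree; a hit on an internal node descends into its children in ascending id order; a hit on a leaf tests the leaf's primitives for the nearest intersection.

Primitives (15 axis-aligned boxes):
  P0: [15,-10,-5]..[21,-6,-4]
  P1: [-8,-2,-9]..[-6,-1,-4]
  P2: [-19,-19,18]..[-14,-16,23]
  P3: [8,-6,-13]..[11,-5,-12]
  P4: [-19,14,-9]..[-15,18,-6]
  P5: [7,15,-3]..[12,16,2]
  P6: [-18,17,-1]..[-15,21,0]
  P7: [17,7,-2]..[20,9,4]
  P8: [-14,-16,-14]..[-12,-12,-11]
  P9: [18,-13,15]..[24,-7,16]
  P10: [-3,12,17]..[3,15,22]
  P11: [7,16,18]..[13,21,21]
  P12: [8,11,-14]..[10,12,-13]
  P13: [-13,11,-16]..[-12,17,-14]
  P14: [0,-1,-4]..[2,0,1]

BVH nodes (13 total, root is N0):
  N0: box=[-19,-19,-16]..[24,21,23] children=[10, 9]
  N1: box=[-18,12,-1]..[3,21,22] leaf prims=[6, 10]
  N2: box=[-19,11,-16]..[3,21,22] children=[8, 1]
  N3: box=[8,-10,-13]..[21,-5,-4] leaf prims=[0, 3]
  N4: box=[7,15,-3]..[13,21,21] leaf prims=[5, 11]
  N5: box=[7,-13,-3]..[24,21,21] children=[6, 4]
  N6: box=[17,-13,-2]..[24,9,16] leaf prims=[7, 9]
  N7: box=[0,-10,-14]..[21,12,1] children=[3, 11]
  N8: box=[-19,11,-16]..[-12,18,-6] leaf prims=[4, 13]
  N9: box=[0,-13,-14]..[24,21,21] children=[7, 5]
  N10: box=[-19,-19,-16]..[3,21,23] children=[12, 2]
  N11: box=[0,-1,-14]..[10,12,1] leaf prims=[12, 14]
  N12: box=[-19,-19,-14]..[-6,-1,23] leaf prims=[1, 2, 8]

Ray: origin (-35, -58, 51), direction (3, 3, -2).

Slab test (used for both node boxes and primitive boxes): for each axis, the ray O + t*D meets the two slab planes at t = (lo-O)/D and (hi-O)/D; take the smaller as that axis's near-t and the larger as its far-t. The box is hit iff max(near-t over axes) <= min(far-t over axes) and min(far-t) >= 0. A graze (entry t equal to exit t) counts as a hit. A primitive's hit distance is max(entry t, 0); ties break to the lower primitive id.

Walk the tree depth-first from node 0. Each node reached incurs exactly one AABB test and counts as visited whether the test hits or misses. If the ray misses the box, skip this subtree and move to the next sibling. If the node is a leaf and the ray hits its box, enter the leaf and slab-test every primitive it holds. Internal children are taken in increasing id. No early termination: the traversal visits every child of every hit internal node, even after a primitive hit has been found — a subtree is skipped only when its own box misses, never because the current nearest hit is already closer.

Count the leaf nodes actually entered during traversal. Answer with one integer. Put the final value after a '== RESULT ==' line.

Trace the traversal:
N0 x:[16/3,59/3] y:[13,79/3] z:[14,67/2] -> hit [14,59/3], descend [9, 10]
  N9 x:[35/3,59/3] y:[15,79/3] z:[15,65/2] -> hit [15,59/3], descend [5, 7]
    N5 x:[14,59/3] y:[15,79/3] z:[15,27] -> hit [15,59/3], descend [4, 6]
      N4 x:[14,16] y:[73/3,79/3] z:[15,27] -> miss, prune
      N6 x:[52/3,59/3] y:[15,67/3] z:[35/2,53/2] -> hit [35/2,59/3] leaf, test {P7(miss), P9(miss)}
    N7 x:[35/3,56/3] y:[16,70/3] z:[25,65/2] -> miss, prune
  N10 x:[16/3,38/3] y:[13,79/3] z:[14,67/2] -> miss, prune

Summary -> nodes [0, 9, 5, 4, 6, 7, 10]; box-tests=7; leaf-entries=1; first=miss

== RESULT ==
1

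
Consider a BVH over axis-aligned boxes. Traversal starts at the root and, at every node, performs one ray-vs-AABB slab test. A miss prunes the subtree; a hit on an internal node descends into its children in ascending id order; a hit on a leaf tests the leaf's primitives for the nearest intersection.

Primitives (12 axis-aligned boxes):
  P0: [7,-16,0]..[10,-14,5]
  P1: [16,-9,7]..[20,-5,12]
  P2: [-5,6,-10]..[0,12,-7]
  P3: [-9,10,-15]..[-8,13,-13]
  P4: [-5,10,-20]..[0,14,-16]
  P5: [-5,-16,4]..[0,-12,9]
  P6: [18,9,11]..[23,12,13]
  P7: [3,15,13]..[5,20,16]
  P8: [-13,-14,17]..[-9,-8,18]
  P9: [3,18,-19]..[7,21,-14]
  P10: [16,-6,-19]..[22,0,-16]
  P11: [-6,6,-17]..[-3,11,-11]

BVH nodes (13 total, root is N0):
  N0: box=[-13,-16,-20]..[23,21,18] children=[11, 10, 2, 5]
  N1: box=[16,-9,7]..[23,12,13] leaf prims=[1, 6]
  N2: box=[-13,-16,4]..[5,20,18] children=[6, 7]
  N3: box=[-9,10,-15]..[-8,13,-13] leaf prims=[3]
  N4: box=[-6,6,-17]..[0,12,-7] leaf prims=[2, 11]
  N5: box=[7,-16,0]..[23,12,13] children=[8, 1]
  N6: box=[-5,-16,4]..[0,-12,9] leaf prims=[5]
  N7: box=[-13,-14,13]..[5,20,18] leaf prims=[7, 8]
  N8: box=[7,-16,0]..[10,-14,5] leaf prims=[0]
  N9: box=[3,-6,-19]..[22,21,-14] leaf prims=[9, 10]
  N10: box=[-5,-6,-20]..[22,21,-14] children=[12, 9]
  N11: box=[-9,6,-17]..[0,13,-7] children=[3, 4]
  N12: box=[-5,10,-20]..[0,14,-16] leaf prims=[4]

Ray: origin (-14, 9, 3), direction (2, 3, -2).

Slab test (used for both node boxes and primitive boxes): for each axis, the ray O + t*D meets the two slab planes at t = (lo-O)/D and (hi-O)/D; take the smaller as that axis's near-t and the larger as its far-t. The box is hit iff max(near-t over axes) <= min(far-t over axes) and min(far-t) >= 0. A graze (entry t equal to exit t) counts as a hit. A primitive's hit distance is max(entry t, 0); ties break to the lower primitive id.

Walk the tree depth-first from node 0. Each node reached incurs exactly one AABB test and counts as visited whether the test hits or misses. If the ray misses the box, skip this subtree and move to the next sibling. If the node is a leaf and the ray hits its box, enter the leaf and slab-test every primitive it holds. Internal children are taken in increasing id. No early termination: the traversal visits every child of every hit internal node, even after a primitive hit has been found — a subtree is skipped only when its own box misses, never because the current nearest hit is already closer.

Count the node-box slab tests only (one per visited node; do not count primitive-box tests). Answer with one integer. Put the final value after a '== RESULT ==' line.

Walk:
N0 x:[1/2,37/2] y:[-25/3,4] z:[-15/2,23/2] -> hit [1/2,4], descend [2, 5, 10, 11]
  N2 x:[1/2,19/2] y:[-25/3,11/3] z:[-15/2,-1/2] -> miss, prune
  N5 x:[21/2,37/2] y:[-25/3,1] z:[-5,3/2] -> miss, prune
  N10 x:[9/2,18] y:[-5,4] z:[17/2,23/2] -> miss, prune
  N11 x:[5/2,7] y:[-1,4/3] z:[5,10] -> miss, prune

order=[0, 2, 5, 10, 11]  |boxes|=5  |leaves|=0  hit=miss

== RESULT ==
5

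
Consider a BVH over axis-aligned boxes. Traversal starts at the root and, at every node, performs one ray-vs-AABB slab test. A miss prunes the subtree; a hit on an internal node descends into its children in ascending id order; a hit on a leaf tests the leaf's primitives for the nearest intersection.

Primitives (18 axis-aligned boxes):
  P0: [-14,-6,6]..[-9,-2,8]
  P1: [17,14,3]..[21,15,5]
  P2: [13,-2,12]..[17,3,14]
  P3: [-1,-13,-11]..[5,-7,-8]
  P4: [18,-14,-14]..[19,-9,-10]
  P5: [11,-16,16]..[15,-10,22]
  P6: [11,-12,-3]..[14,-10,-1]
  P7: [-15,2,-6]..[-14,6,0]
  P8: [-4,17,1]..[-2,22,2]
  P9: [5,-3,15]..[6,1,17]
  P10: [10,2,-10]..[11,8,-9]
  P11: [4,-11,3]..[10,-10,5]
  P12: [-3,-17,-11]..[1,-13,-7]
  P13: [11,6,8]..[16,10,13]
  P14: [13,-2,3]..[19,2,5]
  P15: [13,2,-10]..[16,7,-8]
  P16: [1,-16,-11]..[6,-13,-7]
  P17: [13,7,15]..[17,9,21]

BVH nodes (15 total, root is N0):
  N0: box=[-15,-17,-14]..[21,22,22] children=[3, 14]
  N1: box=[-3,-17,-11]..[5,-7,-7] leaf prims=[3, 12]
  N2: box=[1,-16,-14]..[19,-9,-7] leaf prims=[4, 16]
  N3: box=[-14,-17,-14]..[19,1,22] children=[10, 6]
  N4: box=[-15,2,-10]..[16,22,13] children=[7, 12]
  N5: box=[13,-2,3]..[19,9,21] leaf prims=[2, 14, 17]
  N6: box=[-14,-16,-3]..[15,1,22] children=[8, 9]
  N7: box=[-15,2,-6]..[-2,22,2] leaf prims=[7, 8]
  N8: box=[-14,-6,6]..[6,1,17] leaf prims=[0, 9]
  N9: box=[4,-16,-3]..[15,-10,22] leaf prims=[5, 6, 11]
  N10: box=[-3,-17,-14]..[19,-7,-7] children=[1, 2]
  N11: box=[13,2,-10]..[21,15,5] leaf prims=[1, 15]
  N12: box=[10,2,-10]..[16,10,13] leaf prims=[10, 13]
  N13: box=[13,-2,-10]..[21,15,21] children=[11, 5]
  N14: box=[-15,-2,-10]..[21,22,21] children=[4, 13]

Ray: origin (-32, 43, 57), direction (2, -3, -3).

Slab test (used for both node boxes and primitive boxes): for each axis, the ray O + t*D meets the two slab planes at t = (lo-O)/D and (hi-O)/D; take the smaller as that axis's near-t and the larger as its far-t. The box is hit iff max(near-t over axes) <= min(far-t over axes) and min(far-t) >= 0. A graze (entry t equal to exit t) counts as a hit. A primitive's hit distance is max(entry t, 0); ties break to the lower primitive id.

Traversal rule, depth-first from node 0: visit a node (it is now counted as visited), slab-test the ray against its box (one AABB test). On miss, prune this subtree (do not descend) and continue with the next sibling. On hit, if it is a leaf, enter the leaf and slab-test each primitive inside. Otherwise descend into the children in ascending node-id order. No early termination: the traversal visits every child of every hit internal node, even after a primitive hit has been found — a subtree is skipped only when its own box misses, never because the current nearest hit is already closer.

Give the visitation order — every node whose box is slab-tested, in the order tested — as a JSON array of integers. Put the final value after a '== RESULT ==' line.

Walk:
N0 x:[17/2,53/2] y:[7,20] z:[35/3,71/3] -> hit [35/3,20], descend [3, 14]
  N3 x:[9,51/2] y:[14,20] z:[35/3,71/3] -> hit [14,20], descend [6, 10]
    N6 x:[9,47/2] y:[14,59/3] z:[35/3,20] -> hit [14,59/3], descend [8, 9]
      N8 x:[9,19] y:[14,49/3] z:[40/3,17] -> hit [14,49/3] leaf, test {P0(miss), P9(miss)}
      N9 x:[18,47/2] y:[53/3,59/3] z:[35/3,20] -> hit [18,59/3] leaf, test {P5(miss), P6(miss), P11@t=18}
    N10 x:[29/2,51/2] y:[50/3,20] z:[64/3,71/3] -> miss, prune
  N14 x:[17/2,53/2] y:[7,15] z:[12,67/3] -> hit [12,15], descend [4, 13]
    N4 x:[17/2,24] y:[7,41/3] z:[44/3,67/3] -> miss, prune
    N13 x:[45/2,53/2] y:[28/3,15] z:[12,67/3] -> miss, prune

Visited [0, 3, 6, 8, 9, 10, 14, 4, 13]. Tests: 9 box, 2 leaf. Nearest: P11.

== RESULT ==
[0, 3, 6, 8, 9, 10, 14, 4, 13]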